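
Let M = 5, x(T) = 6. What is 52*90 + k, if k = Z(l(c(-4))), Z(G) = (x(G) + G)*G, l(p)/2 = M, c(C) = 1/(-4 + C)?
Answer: 4840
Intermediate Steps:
l(p) = 10 (l(p) = 2*5 = 10)
Z(G) = G*(6 + G) (Z(G) = (6 + G)*G = G*(6 + G))
k = 160 (k = 10*(6 + 10) = 10*16 = 160)
52*90 + k = 52*90 + 160 = 4680 + 160 = 4840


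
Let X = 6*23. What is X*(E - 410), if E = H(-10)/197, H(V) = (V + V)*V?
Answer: -11118660/197 ≈ -56440.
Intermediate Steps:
X = 138
H(V) = 2*V² (H(V) = (2*V)*V = 2*V²)
E = 200/197 (E = (2*(-10)²)/197 = (2*100)*(1/197) = 200*(1/197) = 200/197 ≈ 1.0152)
X*(E - 410) = 138*(200/197 - 410) = 138*(-80570/197) = -11118660/197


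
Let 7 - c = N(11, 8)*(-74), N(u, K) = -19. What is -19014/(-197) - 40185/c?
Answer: 34517031/275603 ≈ 125.24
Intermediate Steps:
c = -1399 (c = 7 - (-19)*(-74) = 7 - 1*1406 = 7 - 1406 = -1399)
-19014/(-197) - 40185/c = -19014/(-197) - 40185/(-1399) = -19014*(-1/197) - 40185*(-1/1399) = 19014/197 + 40185/1399 = 34517031/275603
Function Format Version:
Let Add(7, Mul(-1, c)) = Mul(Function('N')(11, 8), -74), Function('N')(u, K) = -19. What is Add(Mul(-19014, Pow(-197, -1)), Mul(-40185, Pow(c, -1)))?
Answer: Rational(34517031, 275603) ≈ 125.24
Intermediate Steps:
c = -1399 (c = Add(7, Mul(-1, Mul(-19, -74))) = Add(7, Mul(-1, 1406)) = Add(7, -1406) = -1399)
Add(Mul(-19014, Pow(-197, -1)), Mul(-40185, Pow(c, -1))) = Add(Mul(-19014, Pow(-197, -1)), Mul(-40185, Pow(-1399, -1))) = Add(Mul(-19014, Rational(-1, 197)), Mul(-40185, Rational(-1, 1399))) = Add(Rational(19014, 197), Rational(40185, 1399)) = Rational(34517031, 275603)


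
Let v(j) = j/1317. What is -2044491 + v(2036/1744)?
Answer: -1173971265583/574212 ≈ -2.0445e+6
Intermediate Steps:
v(j) = j/1317 (v(j) = j*(1/1317) = j/1317)
-2044491 + v(2036/1744) = -2044491 + (2036/1744)/1317 = -2044491 + (2036*(1/1744))/1317 = -2044491 + (1/1317)*(509/436) = -2044491 + 509/574212 = -1173971265583/574212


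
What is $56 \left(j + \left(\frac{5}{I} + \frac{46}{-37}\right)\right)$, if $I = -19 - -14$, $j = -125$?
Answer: $- \frac{263648}{37} \approx -7125.6$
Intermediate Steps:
$I = -5$ ($I = -19 + 14 = -5$)
$56 \left(j + \left(\frac{5}{I} + \frac{46}{-37}\right)\right) = 56 \left(-125 + \left(\frac{5}{-5} + \frac{46}{-37}\right)\right) = 56 \left(-125 + \left(5 \left(- \frac{1}{5}\right) + 46 \left(- \frac{1}{37}\right)\right)\right) = 56 \left(-125 - \frac{83}{37}\right) = 56 \left(- \frac{4708}{37}\right) = - \frac{263648}{37}$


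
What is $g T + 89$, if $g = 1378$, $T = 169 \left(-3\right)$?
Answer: $-698557$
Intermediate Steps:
$T = -507$
$g T + 89 = 1378 \left(-507\right) + 89 = -698646 + 89 = -698557$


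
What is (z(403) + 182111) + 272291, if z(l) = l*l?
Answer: 616811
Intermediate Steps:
z(l) = l**2
(z(403) + 182111) + 272291 = (403**2 + 182111) + 272291 = (162409 + 182111) + 272291 = 344520 + 272291 = 616811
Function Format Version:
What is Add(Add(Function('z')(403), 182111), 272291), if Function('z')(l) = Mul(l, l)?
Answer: 616811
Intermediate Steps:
Function('z')(l) = Pow(l, 2)
Add(Add(Function('z')(403), 182111), 272291) = Add(Add(Pow(403, 2), 182111), 272291) = Add(Add(162409, 182111), 272291) = Add(344520, 272291) = 616811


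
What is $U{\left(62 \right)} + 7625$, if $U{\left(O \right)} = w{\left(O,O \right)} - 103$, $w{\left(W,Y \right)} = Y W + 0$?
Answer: $11366$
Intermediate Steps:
$w{\left(W,Y \right)} = W Y$ ($w{\left(W,Y \right)} = W Y + 0 = W Y$)
$U{\left(O \right)} = -103 + O^{2}$ ($U{\left(O \right)} = O O - 103 = O^{2} - 103 = -103 + O^{2}$)
$U{\left(62 \right)} + 7625 = \left(-103 + 62^{2}\right) + 7625 = \left(-103 + 3844\right) + 7625 = 3741 + 7625 = 11366$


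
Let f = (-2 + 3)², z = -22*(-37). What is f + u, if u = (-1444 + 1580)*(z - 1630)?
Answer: -110975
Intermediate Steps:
z = 814
u = -110976 (u = (-1444 + 1580)*(814 - 1630) = 136*(-816) = -110976)
f = 1 (f = 1² = 1)
f + u = 1 - 110976 = -110975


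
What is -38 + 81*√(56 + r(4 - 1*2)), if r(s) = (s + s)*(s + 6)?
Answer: -38 + 162*√22 ≈ 721.85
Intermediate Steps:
r(s) = 2*s*(6 + s) (r(s) = (2*s)*(6 + s) = 2*s*(6 + s))
-38 + 81*√(56 + r(4 - 1*2)) = -38 + 81*√(56 + 2*(4 - 1*2)*(6 + (4 - 1*2))) = -38 + 81*√(56 + 2*(4 - 2)*(6 + (4 - 2))) = -38 + 81*√(56 + 2*2*(6 + 2)) = -38 + 81*√(56 + 2*2*8) = -38 + 81*√(56 + 32) = -38 + 81*√88 = -38 + 81*(2*√22) = -38 + 162*√22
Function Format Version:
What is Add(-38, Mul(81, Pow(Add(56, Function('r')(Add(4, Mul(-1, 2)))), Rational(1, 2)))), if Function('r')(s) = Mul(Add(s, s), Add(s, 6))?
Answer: Add(-38, Mul(162, Pow(22, Rational(1, 2)))) ≈ 721.85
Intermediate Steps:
Function('r')(s) = Mul(2, s, Add(6, s)) (Function('r')(s) = Mul(Mul(2, s), Add(6, s)) = Mul(2, s, Add(6, s)))
Add(-38, Mul(81, Pow(Add(56, Function('r')(Add(4, Mul(-1, 2)))), Rational(1, 2)))) = Add(-38, Mul(81, Pow(Add(56, Mul(2, Add(4, Mul(-1, 2)), Add(6, Add(4, Mul(-1, 2))))), Rational(1, 2)))) = Add(-38, Mul(81, Pow(Add(56, Mul(2, Add(4, -2), Add(6, Add(4, -2)))), Rational(1, 2)))) = Add(-38, Mul(81, Pow(Add(56, Mul(2, 2, Add(6, 2))), Rational(1, 2)))) = Add(-38, Mul(81, Pow(Add(56, Mul(2, 2, 8)), Rational(1, 2)))) = Add(-38, Mul(81, Pow(Add(56, 32), Rational(1, 2)))) = Add(-38, Mul(81, Pow(88, Rational(1, 2)))) = Add(-38, Mul(81, Mul(2, Pow(22, Rational(1, 2))))) = Add(-38, Mul(162, Pow(22, Rational(1, 2))))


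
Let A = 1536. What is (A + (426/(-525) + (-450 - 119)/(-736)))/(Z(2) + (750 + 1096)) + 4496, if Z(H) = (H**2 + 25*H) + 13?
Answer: 1107987054263/246394400 ≈ 4496.8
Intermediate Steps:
Z(H) = 13 + H**2 + 25*H
(A + (426/(-525) + (-450 - 119)/(-736)))/(Z(2) + (750 + 1096)) + 4496 = (1536 + (426/(-525) + (-450 - 119)/(-736)))/((13 + 2**2 + 25*2) + (750 + 1096)) + 4496 = (1536 + (426*(-1/525) - 569*(-1/736)))/((13 + 4 + 50) + 1846) + 4496 = (1536 + (-142/175 + 569/736))/(67 + 1846) + 4496 = (1536 - 4937/128800)/1913 + 4496 = (197831863/128800)*(1/1913) + 4496 = 197831863/246394400 + 4496 = 1107987054263/246394400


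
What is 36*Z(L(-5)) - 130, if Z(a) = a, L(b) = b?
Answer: -310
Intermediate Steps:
36*Z(L(-5)) - 130 = 36*(-5) - 130 = -180 - 130 = -310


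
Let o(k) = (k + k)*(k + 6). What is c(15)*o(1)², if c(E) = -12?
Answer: -2352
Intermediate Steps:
o(k) = 2*k*(6 + k) (o(k) = (2*k)*(6 + k) = 2*k*(6 + k))
c(15)*o(1)² = -12*4*(6 + 1)² = -12*(2*1*7)² = -12*14² = -12*196 = -2352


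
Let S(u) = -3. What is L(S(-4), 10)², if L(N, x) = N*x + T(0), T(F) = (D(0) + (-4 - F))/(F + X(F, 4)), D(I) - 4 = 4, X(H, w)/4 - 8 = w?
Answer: 128881/144 ≈ 895.01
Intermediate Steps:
X(H, w) = 32 + 4*w
D(I) = 8 (D(I) = 4 + 4 = 8)
T(F) = (4 - F)/(48 + F) (T(F) = (8 + (-4 - F))/(F + (32 + 4*4)) = (4 - F)/(F + (32 + 16)) = (4 - F)/(F + 48) = (4 - F)/(48 + F))
L(N, x) = 1/12 + N*x (L(N, x) = N*x + (4 - 1*0)/(48 + 0) = N*x + (4 + 0)/48 = N*x + (1/48)*4 = N*x + 1/12 = 1/12 + N*x)
L(S(-4), 10)² = (1/12 - 3*10)² = (1/12 - 30)² = (-359/12)² = 128881/144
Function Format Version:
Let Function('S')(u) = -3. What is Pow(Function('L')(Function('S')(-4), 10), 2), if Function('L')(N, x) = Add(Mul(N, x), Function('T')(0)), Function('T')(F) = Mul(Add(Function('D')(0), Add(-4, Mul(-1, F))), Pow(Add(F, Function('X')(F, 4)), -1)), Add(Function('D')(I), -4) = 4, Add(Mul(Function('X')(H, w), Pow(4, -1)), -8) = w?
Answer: Rational(128881, 144) ≈ 895.01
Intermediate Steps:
Function('X')(H, w) = Add(32, Mul(4, w))
Function('D')(I) = 8 (Function('D')(I) = Add(4, 4) = 8)
Function('T')(F) = Mul(Pow(Add(48, F), -1), Add(4, Mul(-1, F))) (Function('T')(F) = Mul(Add(8, Add(-4, Mul(-1, F))), Pow(Add(F, Add(32, Mul(4, 4))), -1)) = Mul(Add(4, Mul(-1, F)), Pow(Add(F, Add(32, 16)), -1)) = Mul(Add(4, Mul(-1, F)), Pow(Add(F, 48), -1)) = Mul(Add(4, Mul(-1, F)), Pow(Add(48, F), -1)) = Mul(Pow(Add(48, F), -1), Add(4, Mul(-1, F))))
Function('L')(N, x) = Add(Rational(1, 12), Mul(N, x)) (Function('L')(N, x) = Add(Mul(N, x), Mul(Pow(Add(48, 0), -1), Add(4, Mul(-1, 0)))) = Add(Mul(N, x), Mul(Pow(48, -1), Add(4, 0))) = Add(Mul(N, x), Mul(Rational(1, 48), 4)) = Add(Mul(N, x), Rational(1, 12)) = Add(Rational(1, 12), Mul(N, x)))
Pow(Function('L')(Function('S')(-4), 10), 2) = Pow(Add(Rational(1, 12), Mul(-3, 10)), 2) = Pow(Add(Rational(1, 12), -30), 2) = Pow(Rational(-359, 12), 2) = Rational(128881, 144)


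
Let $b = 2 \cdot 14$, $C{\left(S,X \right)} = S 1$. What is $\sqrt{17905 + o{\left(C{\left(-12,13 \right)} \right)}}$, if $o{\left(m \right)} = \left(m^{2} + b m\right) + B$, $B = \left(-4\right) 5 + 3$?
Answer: $4 \sqrt{1106} \approx 133.03$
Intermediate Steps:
$C{\left(S,X \right)} = S$
$b = 28$
$B = -17$ ($B = -20 + 3 = -17$)
$o{\left(m \right)} = -17 + m^{2} + 28 m$ ($o{\left(m \right)} = \left(m^{2} + 28 m\right) - 17 = -17 + m^{2} + 28 m$)
$\sqrt{17905 + o{\left(C{\left(-12,13 \right)} \right)}} = \sqrt{17905 + \left(-17 + \left(-12\right)^{2} + 28 \left(-12\right)\right)} = \sqrt{17905 - 209} = \sqrt{17696} = 4 \sqrt{1106}$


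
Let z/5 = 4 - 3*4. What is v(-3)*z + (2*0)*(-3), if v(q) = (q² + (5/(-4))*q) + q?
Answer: -390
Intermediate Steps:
z = -40 (z = 5*(4 - 3*4) = 5*(4 - 12) = 5*(-8) = -40)
v(q) = q² - q/4 (v(q) = (q² + (5*(-¼))*q) + q = (q² - 5*q/4) + q = q² - q/4)
v(-3)*z + (2*0)*(-3) = -3*(-¼ - 3)*(-40) + (2*0)*(-3) = -3*(-13/4)*(-40) + 0*(-3) = (39/4)*(-40) + 0 = -390 + 0 = -390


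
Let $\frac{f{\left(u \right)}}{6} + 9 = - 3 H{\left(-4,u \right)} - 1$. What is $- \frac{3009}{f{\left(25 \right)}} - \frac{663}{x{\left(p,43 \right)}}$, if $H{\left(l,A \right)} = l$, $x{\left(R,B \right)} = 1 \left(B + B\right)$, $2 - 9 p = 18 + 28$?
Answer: $- \frac{44455}{172} \approx -258.46$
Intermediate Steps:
$p = - \frac{44}{9}$ ($p = \frac{2}{9} - \frac{18 + 28}{9} = \frac{2}{9} - \frac{46}{9} = - \frac{44}{9} \approx -4.8889$)
$x{\left(R,B \right)} = 2 B$ ($x{\left(R,B \right)} = 1 \cdot 2 B = 2 B$)
$f{\left(u \right)} = 12$ ($f{\left(u \right)} = -54 + 6 \left(\left(-3\right) \left(-4\right) - 1\right) = -54 + 6 \left(12 - 1\right) = -54 + 6 \cdot 11 = -54 + 66 = 12$)
$- \frac{3009}{f{\left(25 \right)}} - \frac{663}{x{\left(p,43 \right)}} = - \frac{3009}{12} - \frac{663}{2 \cdot 43} = \left(-3009\right) \frac{1}{12} - \frac{663}{86} = - \frac{1003}{4} - \frac{663}{86} = - \frac{44455}{172}$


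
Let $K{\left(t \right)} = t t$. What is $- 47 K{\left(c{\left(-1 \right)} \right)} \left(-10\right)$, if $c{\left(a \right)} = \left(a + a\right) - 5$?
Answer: $23030$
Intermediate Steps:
$c{\left(a \right)} = -5 + 2 a$ ($c{\left(a \right)} = 2 a - 5 = -5 + 2 a$)
$K{\left(t \right)} = t^{2}$
$- 47 K{\left(c{\left(-1 \right)} \right)} \left(-10\right) = - 47 \left(-5 + 2 \left(-1\right)\right)^{2} \left(-10\right) = - 47 \left(-5 - 2\right)^{2} \left(-10\right) = - 47 \left(-7\right)^{2} \left(-10\right) = \left(-47\right) 49 \left(-10\right) = \left(-2303\right) \left(-10\right) = 23030$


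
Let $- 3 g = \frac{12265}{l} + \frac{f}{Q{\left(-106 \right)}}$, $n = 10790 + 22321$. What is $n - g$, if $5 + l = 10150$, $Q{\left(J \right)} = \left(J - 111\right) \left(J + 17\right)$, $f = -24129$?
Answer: $\frac{556067000527}{16794033} \approx 33111.0$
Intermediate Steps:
$Q{\left(J \right)} = \left(-111 + J\right) \left(17 + J\right)$
$l = 10145$ ($l = -5 + 10150 = 10145$)
$n = 33111$
$g = \frac{226136}{16794033}$ ($g = - \frac{\frac{12265}{10145} - \frac{24129}{-1887 + \left(-106\right)^{2} - -9964}}{3} = - \frac{12265 \cdot \frac{1}{10145} - \frac{24129}{-1887 + 11236 + 9964}}{3} = - \frac{\frac{2453}{2029} - \frac{24129}{19313}}{3} = - \frac{\frac{2453}{2029} - \frac{3447}{2759}}{3} = \left(- \frac{1}{3}\right) \left(- \frac{226136}{5598011}\right) = \frac{226136}{16794033} \approx 0.013465$)
$n - g = 33111 - \frac{226136}{16794033} = \frac{556067000527}{16794033}$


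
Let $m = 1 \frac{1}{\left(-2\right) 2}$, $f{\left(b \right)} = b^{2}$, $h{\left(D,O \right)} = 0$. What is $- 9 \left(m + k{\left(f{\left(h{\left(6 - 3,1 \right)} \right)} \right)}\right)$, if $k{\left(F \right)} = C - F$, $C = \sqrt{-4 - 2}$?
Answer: $\frac{9}{4} - 9 i \sqrt{6} \approx 2.25 - 22.045 i$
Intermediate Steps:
$C = i \sqrt{6}$ ($C = \sqrt{-6} = i \sqrt{6} \approx 2.4495 i$)
$k{\left(F \right)} = - F + i \sqrt{6}$ ($k{\left(F \right)} = i \sqrt{6} - F = - F + i \sqrt{6}$)
$m = - \frac{1}{4}$ ($m = 1 \frac{1}{-4} = 1 \left(- \frac{1}{4}\right) = - \frac{1}{4} \approx -0.25$)
$- 9 \left(m + k{\left(f{\left(h{\left(6 - 3,1 \right)} \right)} \right)}\right) = - 9 \left(- \frac{1}{4} + \left(- 0^{2} + i \sqrt{6}\right)\right) = - 9 \left(- \frac{1}{4} + \left(\left(-1\right) 0 + i \sqrt{6}\right)\right) = - 9 \left(- \frac{1}{4} + \left(0 + i \sqrt{6}\right)\right) = - 9 \left(- \frac{1}{4} + i \sqrt{6}\right) = \frac{9}{4} - 9 i \sqrt{6}$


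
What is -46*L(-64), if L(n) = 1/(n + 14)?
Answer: 23/25 ≈ 0.92000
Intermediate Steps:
L(n) = 1/(14 + n)
-46*L(-64) = -46/(14 - 64) = -46/(-50) = -46*(-1/50) = 23/25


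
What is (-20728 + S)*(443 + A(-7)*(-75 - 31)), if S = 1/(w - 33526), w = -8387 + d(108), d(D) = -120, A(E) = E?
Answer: -344147709875/14011 ≈ -2.4563e+7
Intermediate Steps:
w = -8507 (w = -8387 - 120 = -8507)
S = -1/42033 (S = 1/(-8507 - 33526) = 1/(-42033) = -1/42033 ≈ -2.3791e-5)
(-20728 + S)*(443 + A(-7)*(-75 - 31)) = (-20728 - 1/42033)*(443 - 7*(-75 - 31)) = -871260025*(443 - 7*(-106))/42033 = -871260025*(443 + 742)/42033 = -871260025/42033*1185 = -344147709875/14011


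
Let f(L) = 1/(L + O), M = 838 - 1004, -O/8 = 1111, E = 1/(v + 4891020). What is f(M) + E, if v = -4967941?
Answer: -85975/696442734 ≈ -0.00012345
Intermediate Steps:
E = -1/76921 (E = 1/(-4967941 + 4891020) = 1/(-76921) = -1/76921 ≈ -1.3000e-5)
O = -8888 (O = -8*1111 = -8888)
M = -166
f(L) = 1/(-8888 + L) (f(L) = 1/(L - 8888) = 1/(-8888 + L))
f(M) + E = 1/(-8888 - 166) - 1/76921 = 1/(-9054) - 1/76921 = -1/9054 - 1/76921 = -85975/696442734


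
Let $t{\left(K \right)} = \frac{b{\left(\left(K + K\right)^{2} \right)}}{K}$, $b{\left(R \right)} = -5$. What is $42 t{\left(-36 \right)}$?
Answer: $\frac{35}{6} \approx 5.8333$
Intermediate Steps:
$t{\left(K \right)} = - \frac{5}{K}$
$42 t{\left(-36 \right)} = 42 \left(- \frac{5}{-36}\right) = 42 \left(\left(-5\right) \left(- \frac{1}{36}\right)\right) = 42 \cdot \frac{5}{36} = \frac{35}{6}$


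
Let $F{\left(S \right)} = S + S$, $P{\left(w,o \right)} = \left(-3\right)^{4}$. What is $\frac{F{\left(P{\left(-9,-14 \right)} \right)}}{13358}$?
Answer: $\frac{81}{6679} \approx 0.012128$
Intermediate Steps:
$P{\left(w,o \right)} = 81$
$F{\left(S \right)} = 2 S$
$\frac{F{\left(P{\left(-9,-14 \right)} \right)}}{13358} = \frac{2 \cdot 81}{13358} = 162 \cdot \frac{1}{13358} = \frac{81}{6679}$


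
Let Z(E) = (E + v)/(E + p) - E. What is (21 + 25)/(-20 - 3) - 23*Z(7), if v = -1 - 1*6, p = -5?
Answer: 159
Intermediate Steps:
v = -7 (v = -1 - 6 = -7)
Z(E) = -E + (-7 + E)/(-5 + E) (Z(E) = (E - 7)/(E - 5) - E = (-7 + E)/(-5 + E) - E = -E + (-7 + E)/(-5 + E))
(21 + 25)/(-20 - 3) - 23*Z(7) = (21 + 25)/(-20 - 3) - 23*(-7 - 1*7² + 6*7)/(-5 + 7) = 46/(-23) - 23*(-7 - 1*49 + 42)/2 = 46*(-1/23) - 23*(-7 - 49 + 42)/2 = -2 - 23*(-14)/2 = -2 - 23*(-7) = -2 + 161 = 159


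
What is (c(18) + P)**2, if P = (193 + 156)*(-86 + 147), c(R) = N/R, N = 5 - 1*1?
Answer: 36711709609/81 ≈ 4.5323e+8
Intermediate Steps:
N = 4 (N = 5 - 1 = 4)
c(R) = 4/R
P = 21289 (P = 349*61 = 21289)
(c(18) + P)**2 = (4/18 + 21289)**2 = (4*(1/18) + 21289)**2 = (2/9 + 21289)**2 = (191603/9)**2 = 36711709609/81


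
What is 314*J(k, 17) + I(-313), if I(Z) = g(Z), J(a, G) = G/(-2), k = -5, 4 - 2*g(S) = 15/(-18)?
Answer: -31999/12 ≈ -2666.6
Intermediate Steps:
g(S) = 29/12 (g(S) = 2 - 15/(2*(-18)) = 2 - 15*(-1)/(2*18) = 2 - 1/2*(-5/6) = 2 + 5/12 = 29/12)
J(a, G) = -G/2 (J(a, G) = G*(-1/2) = -G/2)
I(Z) = 29/12
314*J(k, 17) + I(-313) = 314*(-1/2*17) + 29/12 = 314*(-17/2) + 29/12 = -2669 + 29/12 = -31999/12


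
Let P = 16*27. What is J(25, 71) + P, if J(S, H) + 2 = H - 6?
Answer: 495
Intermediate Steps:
P = 432
J(S, H) = -8 + H (J(S, H) = -2 + (H - 6) = -2 + (-6 + H) = -8 + H)
J(25, 71) + P = (-8 + 71) + 432 = 63 + 432 = 495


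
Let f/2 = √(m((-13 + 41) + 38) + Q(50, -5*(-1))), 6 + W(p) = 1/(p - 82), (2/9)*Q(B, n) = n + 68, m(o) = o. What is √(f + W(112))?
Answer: √(-5370 + 900*√1578)/30 ≈ 5.8101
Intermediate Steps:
Q(B, n) = 306 + 9*n/2 (Q(B, n) = 9*(n + 68)/2 = 9*(68 + n)/2 = 306 + 9*n/2)
W(p) = -6 + 1/(-82 + p) (W(p) = -6 + 1/(p - 82) = -6 + 1/(-82 + p))
f = √1578 (f = 2*√(((-13 + 41) + 38) + (306 + 9*(-5*(-1))/2)) = 2*√((28 + 38) + (306 + (9/2)*5)) = 2*√(66 + (306 + 45/2)) = 2*√(66 + 657/2) = 2*√(789/2) = 2*(√1578/2) = √1578 ≈ 39.724)
√(f + W(112)) = √(√1578 + (493 - 6*112)/(-82 + 112)) = √(√1578 + (493 - 672)/30) = √(√1578 + (1/30)*(-179)) = √(√1578 - 179/30) = √(-179/30 + √1578)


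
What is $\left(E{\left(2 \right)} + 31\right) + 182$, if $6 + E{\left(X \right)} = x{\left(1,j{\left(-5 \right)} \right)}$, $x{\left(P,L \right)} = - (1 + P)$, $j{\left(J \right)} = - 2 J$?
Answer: $205$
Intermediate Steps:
$x{\left(P,L \right)} = -1 - P$
$E{\left(X \right)} = -8$ ($E{\left(X \right)} = -6 - 2 = -8$)
$\left(E{\left(2 \right)} + 31\right) + 182 = \left(-8 + 31\right) + 182 = 23 + 182 = 205$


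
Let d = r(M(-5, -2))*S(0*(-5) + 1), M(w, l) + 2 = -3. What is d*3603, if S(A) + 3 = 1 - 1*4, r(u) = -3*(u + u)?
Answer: -648540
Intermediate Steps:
M(w, l) = -5 (M(w, l) = -2 - 3 = -5)
r(u) = -6*u
S(A) = -6 (S(A) = -3 + (1 - 1*4) = -3 + (1 - 4) = -3 - 3 = -6)
d = -180 (d = -6*(-5)*(-6) = 30*(-6) = -180)
d*3603 = -180*3603 = -648540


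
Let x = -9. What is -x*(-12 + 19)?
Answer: 63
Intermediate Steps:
-x*(-12 + 19) = -(-9)*(-12 + 19) = -(-9)*7 = -1*(-63) = 63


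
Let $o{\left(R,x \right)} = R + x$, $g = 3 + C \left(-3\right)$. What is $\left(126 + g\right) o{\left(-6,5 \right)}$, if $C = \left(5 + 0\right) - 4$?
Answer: $-126$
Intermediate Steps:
$C = 1$ ($C = 5 - 4 = 1$)
$g = 0$ ($g = 3 + 1 \left(-3\right) = 3 - 3 = 0$)
$\left(126 + g\right) o{\left(-6,5 \right)} = \left(126 + 0\right) \left(-6 + 5\right) = 126 \left(-1\right) = -126$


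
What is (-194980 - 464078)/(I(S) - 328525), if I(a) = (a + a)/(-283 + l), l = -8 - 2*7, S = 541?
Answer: 201012690/100201207 ≈ 2.0061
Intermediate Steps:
l = -22 (l = -8 - 14 = -22)
I(a) = -2*a/305 (I(a) = (a + a)/(-283 - 22) = (2*a)/(-305) = (2*a)*(-1/305) = -2*a/305)
(-194980 - 464078)/(I(S) - 328525) = (-194980 - 464078)/(-2/305*541 - 328525) = -659058/(-1082/305 - 328525) = -659058/(-100201207/305) = -659058*(-305/100201207) = 201012690/100201207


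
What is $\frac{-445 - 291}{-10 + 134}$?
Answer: $- \frac{184}{31} \approx -5.9355$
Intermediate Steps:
$\frac{-445 - 291}{-10 + 134} = - \frac{736}{124} = \left(-736\right) \frac{1}{124} = - \frac{184}{31}$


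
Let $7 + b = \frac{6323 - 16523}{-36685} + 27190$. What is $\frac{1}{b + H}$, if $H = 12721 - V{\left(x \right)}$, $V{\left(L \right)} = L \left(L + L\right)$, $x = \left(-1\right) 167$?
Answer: $- \frac{7337}{116465498} \approx -6.2997 \cdot 10^{-5}$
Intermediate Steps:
$x = -167$
$V{\left(L \right)} = 2 L^{2}$ ($V{\left(L \right)} = L 2 L = 2 L^{2}$)
$b = \frac{199443711}{7337}$ ($b = -7 + \left(\frac{6323 - 16523}{-36685} + 27190\right) = -7 + \left(\left(6323 - 16523\right) \left(- \frac{1}{36685}\right) + 27190\right) = -7 + \left(\left(-10200\right) \left(- \frac{1}{36685}\right) + 27190\right) = -7 + \left(\frac{2040}{7337} + 27190\right) = -7 + \frac{199495070}{7337} = \frac{199443711}{7337} \approx 27183.0$)
$H = -43057$ ($H = 12721 - 2 \left(-167\right)^{2} = 12721 - 2 \cdot 27889 = 12721 - 55778 = -43057$)
$\frac{1}{b + H} = \frac{1}{\frac{199443711}{7337} - 43057} = \frac{1}{- \frac{116465498}{7337}} = - \frac{7337}{116465498}$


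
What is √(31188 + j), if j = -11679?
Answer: √19509 ≈ 139.67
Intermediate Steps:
√(31188 + j) = √(31188 - 11679) = √19509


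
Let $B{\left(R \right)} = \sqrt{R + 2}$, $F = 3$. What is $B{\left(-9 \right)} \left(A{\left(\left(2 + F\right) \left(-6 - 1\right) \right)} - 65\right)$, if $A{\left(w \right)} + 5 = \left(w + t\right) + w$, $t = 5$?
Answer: $- 135 i \sqrt{7} \approx - 357.18 i$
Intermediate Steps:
$A{\left(w \right)} = 2 w$ ($A{\left(w \right)} = -5 + \left(\left(w + 5\right) + w\right) = -5 + \left(\left(5 + w\right) + w\right) = -5 + \left(5 + 2 w\right) = 2 w$)
$B{\left(R \right)} = \sqrt{2 + R}$
$B{\left(-9 \right)} \left(A{\left(\left(2 + F\right) \left(-6 - 1\right) \right)} - 65\right) = \sqrt{2 - 9} \left(2 \left(2 + 3\right) \left(-6 - 1\right) - 65\right) = \sqrt{-7} \left(2 \cdot 5 \left(-7\right) - 65\right) = i \sqrt{7} \left(2 \left(-35\right) - 65\right) = i \sqrt{7} \left(-70 - 65\right) = i \sqrt{7} \left(-135\right) = - 135 i \sqrt{7}$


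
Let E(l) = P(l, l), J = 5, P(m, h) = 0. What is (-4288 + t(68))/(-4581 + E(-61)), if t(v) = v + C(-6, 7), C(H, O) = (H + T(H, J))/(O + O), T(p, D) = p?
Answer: 29546/32067 ≈ 0.92138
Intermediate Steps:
E(l) = 0
C(H, O) = H/O (C(H, O) = (H + H)/(O + O) = (2*H)/((2*O)) = (2*H)*(1/(2*O)) = H/O)
t(v) = -6/7 + v (t(v) = v - 6/7 = -6/7 + v)
(-4288 + t(68))/(-4581 + E(-61)) = (-4288 + (-6/7 + 68))/(-4581 + 0) = (-4288 + 470/7)/(-4581) = -29546/7*(-1/4581) = 29546/32067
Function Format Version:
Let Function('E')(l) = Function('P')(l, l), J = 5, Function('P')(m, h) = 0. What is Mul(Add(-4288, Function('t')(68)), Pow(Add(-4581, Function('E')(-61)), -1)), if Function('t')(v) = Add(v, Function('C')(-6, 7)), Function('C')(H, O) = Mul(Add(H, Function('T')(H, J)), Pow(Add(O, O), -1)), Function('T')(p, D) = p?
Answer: Rational(29546, 32067) ≈ 0.92138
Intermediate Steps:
Function('E')(l) = 0
Function('C')(H, O) = Mul(H, Pow(O, -1)) (Function('C')(H, O) = Mul(Add(H, H), Pow(Add(O, O), -1)) = Mul(Mul(2, H), Pow(Mul(2, O), -1)) = Mul(Mul(2, H), Mul(Rational(1, 2), Pow(O, -1))) = Mul(H, Pow(O, -1)))
Function('t')(v) = Add(Rational(-6, 7), v) (Function('t')(v) = Add(v, Mul(-6, Pow(7, -1))) = Add(v, Mul(-6, Rational(1, 7))) = Add(v, Rational(-6, 7)) = Add(Rational(-6, 7), v))
Mul(Add(-4288, Function('t')(68)), Pow(Add(-4581, Function('E')(-61)), -1)) = Mul(Add(-4288, Add(Rational(-6, 7), 68)), Pow(Add(-4581, 0), -1)) = Mul(Add(-4288, Rational(470, 7)), Pow(-4581, -1)) = Mul(Rational(-29546, 7), Rational(-1, 4581)) = Rational(29546, 32067)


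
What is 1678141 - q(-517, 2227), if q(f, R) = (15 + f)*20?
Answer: 1688181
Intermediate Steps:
q(f, R) = 300 + 20*f
1678141 - q(-517, 2227) = 1678141 - (300 + 20*(-517)) = 1678141 - (300 - 10340) = 1678141 - 1*(-10040) = 1678141 + 10040 = 1688181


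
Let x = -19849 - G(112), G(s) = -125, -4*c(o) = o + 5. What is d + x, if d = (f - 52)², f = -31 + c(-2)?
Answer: -203359/16 ≈ -12710.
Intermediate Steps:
c(o) = -5/4 - o/4 (c(o) = -(o + 5)/4 = -(5 + o)/4 = -5/4 - o/4)
x = -19724 (x = -19849 - 1*(-125) = -19849 + 125 = -19724)
f = -127/4 (f = -31 + (-5/4 - ¼*(-2)) = -31 + (-5/4 + ½) = -31 - ¾ = -127/4 ≈ -31.750)
d = 112225/16 (d = (-127/4 - 52)² = (-335/4)² = 112225/16 ≈ 7014.1)
d + x = 112225/16 - 19724 = -203359/16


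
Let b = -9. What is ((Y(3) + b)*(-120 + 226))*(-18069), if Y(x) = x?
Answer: 11491884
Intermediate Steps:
((Y(3) + b)*(-120 + 226))*(-18069) = ((3 - 9)*(-120 + 226))*(-18069) = -6*106*(-18069) = -636*(-18069) = 11491884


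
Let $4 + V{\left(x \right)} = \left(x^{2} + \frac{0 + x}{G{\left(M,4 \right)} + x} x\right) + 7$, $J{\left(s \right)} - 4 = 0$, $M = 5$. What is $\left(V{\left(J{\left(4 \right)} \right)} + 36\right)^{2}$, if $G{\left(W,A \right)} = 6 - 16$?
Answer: $\frac{24649}{9} \approx 2738.8$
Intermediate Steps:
$J{\left(s \right)} = 4$ ($J{\left(s \right)} = 4 + 0 = 4$)
$G{\left(W,A \right)} = -10$ ($G{\left(W,A \right)} = 6 - 16 = -10$)
$V{\left(x \right)} = 3 + x^{2} + \frac{x^{2}}{-10 + x}$ ($V{\left(x \right)} = -4 + \left(\left(x^{2} + \frac{0 + x}{-10 + x} x\right) + 7\right) = -4 + \left(\left(x^{2} + \frac{x}{-10 + x} x\right) + 7\right) = -4 + \left(\left(x^{2} + \frac{x^{2}}{-10 + x}\right) + 7\right) = -4 + \left(7 + x^{2} + \frac{x^{2}}{-10 + x}\right) = 3 + x^{2} + \frac{x^{2}}{-10 + x}$)
$\left(V{\left(J{\left(4 \right)} \right)} + 36\right)^{2} = \left(\frac{-30 + 4^{3} - 9 \cdot 4^{2} + 3 \cdot 4}{-10 + 4} + 36\right)^{2} = \left(\frac{-30 + 64 - 144 + 12}{-6} + 36\right)^{2} = \left(- \frac{-30 + 64 - 144 + 12}{6} + 36\right)^{2} = \left(\left(- \frac{1}{6}\right) \left(-98\right) + 36\right)^{2} = \left(\frac{49}{3} + 36\right)^{2} = \left(\frac{157}{3}\right)^{2} = \frac{24649}{9}$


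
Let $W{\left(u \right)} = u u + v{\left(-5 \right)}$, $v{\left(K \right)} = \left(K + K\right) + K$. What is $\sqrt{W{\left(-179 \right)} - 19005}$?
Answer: $\sqrt{13021} \approx 114.11$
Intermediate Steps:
$v{\left(K \right)} = 3 K$ ($v{\left(K \right)} = 2 K + K = 3 K$)
$W{\left(u \right)} = -15 + u^{2}$ ($W{\left(u \right)} = u u + 3 \left(-5\right) = u^{2} - 15 = -15 + u^{2}$)
$\sqrt{W{\left(-179 \right)} - 19005} = \sqrt{\left(-15 + \left(-179\right)^{2}\right) - 19005} = \sqrt{\left(-15 + 32041\right) - 19005} = \sqrt{32026 - 19005} = \sqrt{13021}$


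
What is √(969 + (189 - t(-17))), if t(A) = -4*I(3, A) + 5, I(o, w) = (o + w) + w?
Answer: 7*√21 ≈ 32.078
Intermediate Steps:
I(o, w) = o + 2*w
t(A) = -7 - 8*A (t(A) = -4*(3 + 2*A) + 5 = (-12 - 8*A) + 5 = -7 - 8*A)
√(969 + (189 - t(-17))) = √(969 + (189 - (-7 - 8*(-17)))) = √(969 + (189 - (-7 + 136))) = √(969 + (189 - 1*129)) = √(969 + (189 - 129)) = √(969 + 60) = √1029 = 7*√21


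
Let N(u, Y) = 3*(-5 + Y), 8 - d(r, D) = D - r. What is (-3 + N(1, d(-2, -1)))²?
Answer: 9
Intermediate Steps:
d(r, D) = 8 + r - D (d(r, D) = 8 - (D - r) = 8 + (r - D) = 8 + r - D)
N(u, Y) = -15 + 3*Y
(-3 + N(1, d(-2, -1)))² = (-3 + (-15 + 3*(8 - 2 - 1*(-1))))² = (-3 + (-15 + 3*(8 - 2 + 1)))² = (-3 + (-15 + 3*7))² = (-3 + (-15 + 21))² = (-3 + 6)² = 3² = 9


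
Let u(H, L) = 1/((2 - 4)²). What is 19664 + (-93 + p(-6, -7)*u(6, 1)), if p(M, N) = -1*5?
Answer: 78279/4 ≈ 19570.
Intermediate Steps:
p(M, N) = -5
u(H, L) = ¼ (u(H, L) = 1/((-2)²) = 1/4 = ¼)
19664 + (-93 + p(-6, -7)*u(6, 1)) = 19664 + (-93 - 5*¼) = 19664 + (-93 - 5/4) = 19664 - 377/4 = 78279/4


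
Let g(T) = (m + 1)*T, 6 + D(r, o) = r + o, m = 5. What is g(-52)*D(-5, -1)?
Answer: 3744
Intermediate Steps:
D(r, o) = -6 + o + r (D(r, o) = -6 + (r + o) = -6 + (o + r) = -6 + o + r)
g(T) = 6*T (g(T) = (5 + 1)*T = 6*T)
g(-52)*D(-5, -1) = (6*(-52))*(-6 - 1 - 5) = -312*(-12) = 3744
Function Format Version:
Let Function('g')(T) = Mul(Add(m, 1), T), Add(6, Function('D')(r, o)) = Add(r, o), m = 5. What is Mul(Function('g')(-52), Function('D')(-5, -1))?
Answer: 3744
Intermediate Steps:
Function('D')(r, o) = Add(-6, o, r) (Function('D')(r, o) = Add(-6, Add(r, o)) = Add(-6, Add(o, r)) = Add(-6, o, r))
Function('g')(T) = Mul(6, T) (Function('g')(T) = Mul(Add(5, 1), T) = Mul(6, T))
Mul(Function('g')(-52), Function('D')(-5, -1)) = Mul(Mul(6, -52), Add(-6, -1, -5)) = Mul(-312, -12) = 3744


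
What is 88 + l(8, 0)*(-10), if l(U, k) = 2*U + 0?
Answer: -72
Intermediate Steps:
l(U, k) = 2*U
88 + l(8, 0)*(-10) = 88 + (2*8)*(-10) = 88 + 16*(-10) = 88 - 160 = -72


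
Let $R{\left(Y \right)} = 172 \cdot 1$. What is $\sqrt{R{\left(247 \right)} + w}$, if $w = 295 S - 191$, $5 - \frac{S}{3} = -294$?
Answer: $2 \sqrt{66149} \approx 514.39$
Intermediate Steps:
$R{\left(Y \right)} = 172$
$S = 897$ ($S = 15 - -882 = 15 + 882 = 897$)
$w = 264424$ ($w = 295 \cdot 897 - 191 = 264615 - 191 = 264424$)
$\sqrt{R{\left(247 \right)} + w} = \sqrt{172 + 264424} = \sqrt{264596} = 2 \sqrt{66149}$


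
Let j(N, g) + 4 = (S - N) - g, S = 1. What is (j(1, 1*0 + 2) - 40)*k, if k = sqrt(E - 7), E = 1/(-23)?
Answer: -18*I*sqrt(46) ≈ -122.08*I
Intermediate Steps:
E = -1/23 ≈ -0.043478
k = 9*I*sqrt(46)/23 (k = sqrt(-1/23 - 7) = sqrt(-162/23) = 9*I*sqrt(46)/23 ≈ 2.654*I)
j(N, g) = -3 - N - g (j(N, g) = -4 + ((1 - N) - g) = -4 + (1 - N - g) = -3 - N - g)
(j(1, 1*0 + 2) - 40)*k = ((-3 - 1*1 - (1*0 + 2)) - 40)*(9*I*sqrt(46)/23) = ((-3 - 1 - (0 + 2)) - 40)*(9*I*sqrt(46)/23) = ((-3 - 1 - 1*2) - 40)*(9*I*sqrt(46)/23) = ((-3 - 1 - 2) - 40)*(9*I*sqrt(46)/23) = (-6 - 40)*(9*I*sqrt(46)/23) = -18*I*sqrt(46)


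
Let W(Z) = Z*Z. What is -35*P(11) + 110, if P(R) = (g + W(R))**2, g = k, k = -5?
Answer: -470850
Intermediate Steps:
g = -5
W(Z) = Z**2
P(R) = (-5 + R**2)**2
-35*P(11) + 110 = -35*(-5 + 11**2)**2 + 110 = -35*(-5 + 121)**2 + 110 = -35*116**2 + 110 = -35*13456 + 110 = -470960 + 110 = -470850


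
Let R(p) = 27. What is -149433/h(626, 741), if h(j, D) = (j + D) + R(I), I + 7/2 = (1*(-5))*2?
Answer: -149433/1394 ≈ -107.20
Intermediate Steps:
I = -27/2 (I = -7/2 + (1*(-5))*2 = -7/2 - 5*2 = -7/2 - 10 = -27/2 ≈ -13.500)
h(j, D) = 27 + D + j (h(j, D) = (j + D) + 27 = (D + j) + 27 = 27 + D + j)
-149433/h(626, 741) = -149433/(27 + 741 + 626) = -149433/1394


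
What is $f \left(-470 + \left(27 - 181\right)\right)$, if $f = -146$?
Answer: $91104$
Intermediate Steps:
$f \left(-470 + \left(27 - 181\right)\right) = - 146 \left(-470 + \left(27 - 181\right)\right) = - 146 \left(-470 - 154\right) = \left(-146\right) \left(-624\right) = 91104$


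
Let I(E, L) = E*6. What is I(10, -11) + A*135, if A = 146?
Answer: 19770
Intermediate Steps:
I(E, L) = 6*E
I(10, -11) + A*135 = 6*10 + 146*135 = 60 + 19710 = 19770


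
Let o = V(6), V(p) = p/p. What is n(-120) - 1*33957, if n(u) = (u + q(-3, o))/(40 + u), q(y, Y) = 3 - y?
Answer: -1358223/40 ≈ -33956.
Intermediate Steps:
V(p) = 1
o = 1
n(u) = (6 + u)/(40 + u) (n(u) = (u + (3 - 1*(-3)))/(40 + u) = (u + (3 + 3))/(40 + u) = (u + 6)/(40 + u) = (6 + u)/(40 + u))
n(-120) - 1*33957 = (6 - 120)/(40 - 120) - 1*33957 = -114/(-80) - 33957 = -1/80*(-114) - 33957 = 57/40 - 33957 = -1358223/40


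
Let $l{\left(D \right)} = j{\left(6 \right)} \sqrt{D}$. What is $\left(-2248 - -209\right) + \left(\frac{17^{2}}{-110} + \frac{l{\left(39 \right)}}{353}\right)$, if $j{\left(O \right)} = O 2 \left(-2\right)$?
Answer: $- \frac{224579}{110} - \frac{24 \sqrt{39}}{353} \approx -2042.1$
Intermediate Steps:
$j{\left(O \right)} = - 4 O$ ($j{\left(O \right)} = 2 O \left(-2\right) = - 4 O$)
$l{\left(D \right)} = - 24 \sqrt{D}$ ($l{\left(D \right)} = \left(-4\right) 6 \sqrt{D} = - 24 \sqrt{D}$)
$\left(-2248 - -209\right) + \left(\frac{17^{2}}{-110} + \frac{l{\left(39 \right)}}{353}\right) = \left(-2248 - -209\right) + \left(\frac{17^{2}}{-110} + \frac{\left(-24\right) \sqrt{39}}{353}\right) = \left(-2248 + 209\right) + \left(289 \left(- \frac{1}{110}\right) + - 24 \sqrt{39} \cdot \frac{1}{353}\right) = -2039 - \left(\frac{289}{110} + \frac{24 \sqrt{39}}{353}\right) = - \frac{224579}{110} - \frac{24 \sqrt{39}}{353}$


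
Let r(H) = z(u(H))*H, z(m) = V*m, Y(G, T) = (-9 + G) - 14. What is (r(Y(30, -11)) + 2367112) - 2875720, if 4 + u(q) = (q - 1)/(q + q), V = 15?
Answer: -508983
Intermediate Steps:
Y(G, T) = -23 + G
u(q) = -4 + (-1 + q)/(2*q) (u(q) = -4 + (q - 1)/(q + q) = -4 + (-1 + q)/((2*q)) = -4 + (-1 + q)*(1/(2*q)) = -4 + (-1 + q)/(2*q))
z(m) = 15*m
r(H) = -15/2 - 105*H/2 (r(H) = (15*((-1 - 7*H)/(2*H)))*H = (15*(-1 - 7*H)/(2*H))*H = -15/2 - 105*H/2)
(r(Y(30, -11)) + 2367112) - 2875720 = ((-15/2 - 105*(-23 + 30)/2) + 2367112) - 2875720 = ((-15/2 - 105/2*7) + 2367112) - 2875720 = ((-15/2 - 735/2) + 2367112) - 2875720 = (-375 + 2367112) - 2875720 = 2366737 - 2875720 = -508983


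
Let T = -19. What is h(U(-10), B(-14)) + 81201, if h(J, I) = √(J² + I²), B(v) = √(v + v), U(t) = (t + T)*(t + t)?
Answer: 81201 + 2*√84093 ≈ 81781.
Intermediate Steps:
U(t) = 2*t*(-19 + t) (U(t) = (t - 19)*(t + t) = (-19 + t)*(2*t) = 2*t*(-19 + t))
B(v) = √2*√v (B(v) = √(2*v) = √2*√v)
h(J, I) = √(I² + J²)
h(U(-10), B(-14)) + 81201 = √((√2*√(-14))² + (2*(-10)*(-19 - 10))²) + 81201 = √((√2*(I*√14))² + (2*(-10)*(-29))²) + 81201 = √((2*I*√7)² + 580²) + 81201 = √(-28 + 336400) + 81201 = √336372 + 81201 = 2*√84093 + 81201 = 81201 + 2*√84093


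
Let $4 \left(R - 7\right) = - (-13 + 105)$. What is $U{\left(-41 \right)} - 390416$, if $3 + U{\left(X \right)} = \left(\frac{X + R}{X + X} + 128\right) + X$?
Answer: $- \frac{32007167}{82} \approx -3.9033 \cdot 10^{5}$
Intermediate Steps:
$R = -16$ ($R = 7 + \frac{\left(-1\right) \left(-13 + 105\right)}{4} = 7 + \frac{\left(-1\right) 92}{4} = 7 + \frac{1}{4} \left(-92\right) = 7 - 23 = -16$)
$U{\left(X \right)} = 125 + X + \frac{-16 + X}{2 X}$ ($U{\left(X \right)} = -3 + \left(\left(\frac{X - 16}{X + X} + 128\right) + X\right) = -3 + \left(\left(\frac{-16 + X}{2 X} + 128\right) + X\right) = -3 + \left(\left(128 + \frac{-16 + X}{2 X}\right) + X\right) = -3 + \left(128 + X + \frac{-16 + X}{2 X}\right) = 125 + X + \frac{-16 + X}{2 X}$)
$U{\left(-41 \right)} - 390416 = \left(\frac{251}{2} - 41 - \frac{8}{-41}\right) - 390416 = \left(\frac{251}{2} - 41 - - \frac{8}{41}\right) - 390416 = \left(\frac{251}{2} - 41 + \frac{8}{41}\right) - 390416 = \frac{6945}{82} - 390416 = - \frac{32007167}{82}$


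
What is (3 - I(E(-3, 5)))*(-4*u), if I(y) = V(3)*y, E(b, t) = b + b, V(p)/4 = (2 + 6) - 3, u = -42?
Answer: 20664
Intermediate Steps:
V(p) = 20 (V(p) = 4*((2 + 6) - 3) = 4*(8 - 3) = 4*5 = 20)
E(b, t) = 2*b
I(y) = 20*y
(3 - I(E(-3, 5)))*(-4*u) = (3 - 20*2*(-3))*(-4*(-42)) = (3 - 20*(-6))*168 = (3 - 1*(-120))*168 = (3 + 120)*168 = 123*168 = 20664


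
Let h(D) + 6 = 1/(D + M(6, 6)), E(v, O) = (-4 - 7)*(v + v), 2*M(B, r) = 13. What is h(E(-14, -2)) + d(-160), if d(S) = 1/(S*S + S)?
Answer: -95959051/16001760 ≈ -5.9968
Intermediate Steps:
M(B, r) = 13/2 (M(B, r) = (½)*13 = 13/2)
E(v, O) = -22*v
h(D) = -6 + 1/(13/2 + D) (h(D) = -6 + 1/(D + 13/2) = -6 + 1/(13/2 + D))
d(S) = 1/(S + S²) (d(S) = 1/(S² + S) = 1/(S + S²))
h(E(-14, -2)) + d(-160) = 4*(-19 - (-66)*(-14))/(13 + 2*(-22*(-14))) + 1/((-160)*(1 - 160)) = 4*(-19 - 3*308)/(13 + 2*308) - 1/160/(-159) = 4*(-19 - 924)/(13 + 616) - 1/160*(-1/159) = 4*(-943)/629 + 1/25440 = 4*(1/629)*(-943) + 1/25440 = -3772/629 + 1/25440 = -95959051/16001760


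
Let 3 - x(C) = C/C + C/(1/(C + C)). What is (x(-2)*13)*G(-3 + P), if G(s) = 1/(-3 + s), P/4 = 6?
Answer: -13/3 ≈ -4.3333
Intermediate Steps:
x(C) = 2 - 2*C² (x(C) = 3 - (C/C + C/(1/(C + C))) = 3 - (1 + C/(1/(2*C))) = 3 - (1 + C/((1/(2*C)))) = 3 - (1 + C*(2*C)) = 3 - (1 + 2*C²) = 3 + (-1 - 2*C²) = 2 - 2*C²)
P = 24 (P = 4*6 = 24)
(x(-2)*13)*G(-3 + P) = ((2 - 2*(-2)²)*13)/(-3 + (-3 + 24)) = ((2 - 2*4)*13)/(-3 + 21) = ((2 - 8)*13)/18 = -6*13*(1/18) = -78*1/18 = -13/3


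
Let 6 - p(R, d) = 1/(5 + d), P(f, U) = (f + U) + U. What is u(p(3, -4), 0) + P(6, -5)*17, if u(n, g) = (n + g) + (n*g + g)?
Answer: -63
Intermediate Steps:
P(f, U) = f + 2*U (P(f, U) = (U + f) + U = f + 2*U)
p(R, d) = 6 - 1/(5 + d)
u(n, g) = n + 2*g + g*n (u(n, g) = (g + n) + (g*n + g) = (g + n) + (g + g*n) = n + 2*g + g*n)
u(p(3, -4), 0) + P(6, -5)*17 = ((29 + 6*(-4))/(5 - 4) + 2*0 + 0*((29 + 6*(-4))/(5 - 4))) + (6 + 2*(-5))*17 = ((29 - 24)/1 + 0 + 0*((29 - 24)/1)) + (6 - 10)*17 = (1*5 + 0 + 0*(1*5)) - 4*17 = (5 + 0 + 0*5) - 68 = (5 + 0 + 0) - 68 = 5 - 68 = -63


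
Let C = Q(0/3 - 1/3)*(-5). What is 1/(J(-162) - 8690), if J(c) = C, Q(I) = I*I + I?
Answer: -9/78200 ≈ -0.00011509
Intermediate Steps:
Q(I) = I + I² (Q(I) = I² + I = I + I²)
C = 10/9 (C = ((0/3 - 1/3)*(1 + (0/3 - 1/3)))*(-5) = ((0*(⅓) - 1*⅓)*(1 + (0*(⅓) - 1*⅓)))*(-5) = ((0 - ⅓)*(1 + (0 - ⅓)))*(-5) = -(1 - ⅓)/3*(-5) = -⅓*⅔*(-5) = -2/9*(-5) = 10/9 ≈ 1.1111)
J(c) = 10/9
1/(J(-162) - 8690) = 1/(10/9 - 8690) = 1/(-78200/9) = -9/78200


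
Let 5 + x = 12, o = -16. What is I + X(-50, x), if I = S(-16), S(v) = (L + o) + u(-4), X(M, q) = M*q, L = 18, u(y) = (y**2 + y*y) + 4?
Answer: -312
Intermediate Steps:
x = 7 (x = -5 + 12 = 7)
u(y) = 4 + 2*y**2 (u(y) = (y**2 + y**2) + 4 = 2*y**2 + 4 = 4 + 2*y**2)
S(v) = 38 (S(v) = (18 - 16) + (4 + 2*(-4)**2) = 2 + (4 + 2*16) = 2 + (4 + 32) = 2 + 36 = 38)
I = 38
I + X(-50, x) = 38 - 50*7 = 38 - 350 = -312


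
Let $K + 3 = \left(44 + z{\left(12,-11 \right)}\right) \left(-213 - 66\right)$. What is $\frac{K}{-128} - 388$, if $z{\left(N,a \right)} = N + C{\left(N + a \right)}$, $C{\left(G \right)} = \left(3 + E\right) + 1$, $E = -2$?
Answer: $- \frac{33479}{128} \approx -261.55$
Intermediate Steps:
$C{\left(G \right)} = 2$ ($C{\left(G \right)} = \left(3 - 2\right) + 1 = 1 + 1 = 2$)
$z{\left(N,a \right)} = 2 + N$ ($z{\left(N,a \right)} = N + 2 = 2 + N$)
$K = -16185$ ($K = -3 + \left(44 + \left(2 + 12\right)\right) \left(-213 - 66\right) = -3 + \left(44 + 14\right) \left(-279\right) = -3 + 58 \left(-279\right) = -3 - 16182 = -16185$)
$\frac{K}{-128} - 388 = - \frac{16185}{-128} - 388 = \left(-16185\right) \left(- \frac{1}{128}\right) - 388 = \frac{16185}{128} - 388 = - \frac{33479}{128}$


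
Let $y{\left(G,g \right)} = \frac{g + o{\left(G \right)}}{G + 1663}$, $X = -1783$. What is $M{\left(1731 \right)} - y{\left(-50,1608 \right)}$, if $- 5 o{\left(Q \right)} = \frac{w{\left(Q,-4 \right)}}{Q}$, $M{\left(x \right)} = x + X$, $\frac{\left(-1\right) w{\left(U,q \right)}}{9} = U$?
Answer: $- \frac{427429}{8065} \approx -52.998$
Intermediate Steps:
$w{\left(U,q \right)} = - 9 U$
$M{\left(x \right)} = -1783 + x$ ($M{\left(x \right)} = x - 1783 = -1783 + x$)
$o{\left(Q \right)} = \frac{9}{5}$ ($o{\left(Q \right)} = - \frac{- 9 Q \frac{1}{Q}}{5} = \left(- \frac{1}{5}\right) \left(-9\right) = \frac{9}{5}$)
$y{\left(G,g \right)} = \frac{\frac{9}{5} + g}{1663 + G}$ ($y{\left(G,g \right)} = \frac{g + \frac{9}{5}}{G + 1663} = \frac{\frac{9}{5} + g}{1663 + G}$)
$M{\left(1731 \right)} - y{\left(-50,1608 \right)} = \left(-1783 + 1731\right) - \frac{\frac{9}{5} + 1608}{1663 - 50} = -52 - \frac{1}{1613} \cdot \frac{8049}{5} = -52 - \frac{8049}{8065} = - \frac{427429}{8065}$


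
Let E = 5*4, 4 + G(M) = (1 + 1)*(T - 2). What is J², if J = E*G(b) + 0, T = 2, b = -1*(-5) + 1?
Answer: 6400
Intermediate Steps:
b = 6 (b = 5 + 1 = 6)
G(M) = -4 (G(M) = -4 + (1 + 1)*(2 - 2) = -4 + 2*0 = -4 + 0 = -4)
E = 20
J = -80 (J = 20*(-4) + 0 = -80 + 0 = -80)
J² = (-80)² = 6400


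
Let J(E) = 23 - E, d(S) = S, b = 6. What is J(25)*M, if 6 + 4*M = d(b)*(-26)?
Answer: 81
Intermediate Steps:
M = -81/2 (M = -3/2 + (6*(-26))/4 = -3/2 + (1/4)*(-156) = -3/2 - 39 = -81/2 ≈ -40.500)
J(25)*M = (23 - 1*25)*(-81/2) = (23 - 25)*(-81/2) = -2*(-81/2) = 81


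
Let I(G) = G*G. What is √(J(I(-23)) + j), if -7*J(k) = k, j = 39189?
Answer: √1916558/7 ≈ 197.77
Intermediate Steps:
I(G) = G²
J(k) = -k/7
√(J(I(-23)) + j) = √(-⅐*(-23)² + 39189) = √(-⅐*529 + 39189) = √(-529/7 + 39189) = √(273794/7) = √1916558/7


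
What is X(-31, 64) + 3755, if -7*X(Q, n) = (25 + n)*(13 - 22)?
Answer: 27086/7 ≈ 3869.4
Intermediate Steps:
X(Q, n) = 225/7 + 9*n/7 (X(Q, n) = -(25 + n)*(13 - 22)/7 = -(25 + n)*(-9)/7 = -(-225 - 9*n)/7 = 225/7 + 9*n/7)
X(-31, 64) + 3755 = (225/7 + (9/7)*64) + 3755 = (225/7 + 576/7) + 3755 = 801/7 + 3755 = 27086/7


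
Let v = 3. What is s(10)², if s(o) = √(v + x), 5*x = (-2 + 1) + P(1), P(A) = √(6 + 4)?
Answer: 14/5 + √10/5 ≈ 3.4325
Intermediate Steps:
P(A) = √10
x = -⅕ + √10/5 (x = ((-2 + 1) + √10)/5 = (-1 + √10)/5 = -⅕ + √10/5 ≈ 0.43246)
s(o) = √(14/5 + √10/5) (s(o) = √(3 + (-⅕ + √10/5)) = √(14/5 + √10/5))
s(10)² = (√(70 + 5*√10)/5)² = 14/5 + √10/5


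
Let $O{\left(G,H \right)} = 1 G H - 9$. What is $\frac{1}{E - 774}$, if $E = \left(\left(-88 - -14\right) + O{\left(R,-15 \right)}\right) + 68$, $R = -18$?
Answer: $- \frac{1}{519} \approx -0.0019268$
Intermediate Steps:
$O{\left(G,H \right)} = -9 + G H$ ($O{\left(G,H \right)} = G H - 9 = -9 + G H$)
$E = 255$ ($E = \left(\left(-88 - -14\right) - -261\right) + 68 = \left(\left(-88 + 14\right) + \left(-9 + 270\right)\right) + 68 = \left(-74 + 261\right) + 68 = 187 + 68 = 255$)
$\frac{1}{E - 774} = \frac{1}{255 - 774} = \frac{1}{-519} = - \frac{1}{519}$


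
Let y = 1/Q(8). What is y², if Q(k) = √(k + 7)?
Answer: 1/15 ≈ 0.066667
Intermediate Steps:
Q(k) = √(7 + k)
y = √15/15 (y = 1/(√(7 + 8)) = 1/(√15) = √15/15 ≈ 0.25820)
y² = (√15/15)² = 1/15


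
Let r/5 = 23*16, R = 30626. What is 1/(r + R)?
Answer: 1/32466 ≈ 3.0801e-5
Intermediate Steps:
r = 1840 (r = 5*(23*16) = 5*368 = 1840)
1/(r + R) = 1/(1840 + 30626) = 1/32466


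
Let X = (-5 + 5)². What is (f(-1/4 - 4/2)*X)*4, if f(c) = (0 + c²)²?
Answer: 0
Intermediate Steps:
X = 0 (X = 0² = 0)
f(c) = c⁴ (f(c) = (c²)² = c⁴)
(f(-1/4 - 4/2)*X)*4 = ((-1/4 - 4/2)⁴*0)*4 = ((-1*¼ - 4*½)⁴*0)*4 = ((-¼ - 2)⁴*0)*4 = ((-9/4)⁴*0)*4 = ((6561/256)*0)*4 = 0*4 = 0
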